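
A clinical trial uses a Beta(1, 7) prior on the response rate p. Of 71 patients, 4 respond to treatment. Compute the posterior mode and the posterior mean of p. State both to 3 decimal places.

MAP = 0.052, posterior mean = 0.063

Posterior: Beta(1+4, 7+67) = Beta(5, 74).
Mode = (5−1)/(5+74−2) = 4/77 = 0.052.
Mean = 5/(5+74) = 5/79 = 0.063.
Mean > mode: the posterior has a right tail.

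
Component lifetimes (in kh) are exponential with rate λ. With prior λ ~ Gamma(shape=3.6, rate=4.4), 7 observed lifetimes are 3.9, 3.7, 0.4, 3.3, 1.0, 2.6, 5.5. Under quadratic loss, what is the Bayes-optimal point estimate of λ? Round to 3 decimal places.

Σ times = 20.4. Posterior: Gamma(shape = 3.6+7 = 10.6, rate = 4.4+20.4 = 24.8).
Mode = (α−1)/β = 9.6/24.8 = 0.387.
Mean = α/β = 10.6/24.8 = 0.427.
Quadratic loss ⇒ the optimal estimator is the posterior mean.

0.427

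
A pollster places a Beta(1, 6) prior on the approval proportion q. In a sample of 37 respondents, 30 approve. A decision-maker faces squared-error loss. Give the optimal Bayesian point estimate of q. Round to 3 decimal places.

Posterior: Beta(1+30, 6+7) = Beta(31, 13).
Mode = (31−1)/(31+13−2) = 30/42 = 0.714.
Mean = 31/(31+13) = 31/44 = 0.705.
Squared-error loss ⇒ the optimal estimator is the posterior mean.

0.705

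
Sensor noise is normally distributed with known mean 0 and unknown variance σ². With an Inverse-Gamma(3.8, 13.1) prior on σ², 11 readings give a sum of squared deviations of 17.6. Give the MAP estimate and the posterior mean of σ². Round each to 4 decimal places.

MAP = 2.1262, posterior mean = 2.6386

Posterior: Inverse-Gamma(shape = 3.8+11/2 = 9.3, scale = 13.1+17.6/2 = 21.9).
Mode = β/(α+1) = 21.9/10.3 = 2.1262.
Mean = β/(α−1) = 21.9/8.3 = 2.6386.
The mean is pulled above the mode by the posterior's right skew.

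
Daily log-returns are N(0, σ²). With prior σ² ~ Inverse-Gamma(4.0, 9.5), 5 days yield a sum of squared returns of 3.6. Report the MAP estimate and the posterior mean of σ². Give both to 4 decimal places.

Posterior: Inverse-Gamma(shape = 4.0+5/2 = 6.5, scale = 9.5+3.6/2 = 11.3).
Mode = β/(α+1) = 11.3/7.5 = 1.5067.
Mean = β/(α−1) = 11.3/5.5 = 2.0545.

MAP: 1.5067. Posterior mean: 2.0545.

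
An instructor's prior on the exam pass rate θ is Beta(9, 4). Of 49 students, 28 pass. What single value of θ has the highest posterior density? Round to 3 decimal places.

0.600

Posterior: Beta(9+28, 4+21) = Beta(37, 25).
Mode = (37−1)/(37+25−2) = 36/60 = 0.600.
Mean = 37/(37+25) = 37/62 = 0.597.
This is the posterior mode — the MAP estimate.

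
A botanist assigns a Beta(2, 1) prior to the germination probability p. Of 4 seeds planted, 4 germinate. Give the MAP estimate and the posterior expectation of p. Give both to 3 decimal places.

Posterior: Beta(2+4, 1+0) = Beta(6, 1).
Since β = 1 ≤ 1 and α > 1, the Beta density is monotone increasing on [0,1]; the mode is at 1.
Mean = 6/(6+1) = 0.857.

p_MAP = 1.000, E[p|data] = 0.857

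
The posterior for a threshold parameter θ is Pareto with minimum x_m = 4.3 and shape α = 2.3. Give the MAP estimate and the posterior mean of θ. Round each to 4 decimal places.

MAP: 4.3000. Posterior mean: 7.6077.

The Pareto density is strictly decreasing on [x_m, ∞), so the mode is x_m = 4.3000.
Mean = α·x_m/(α−1) = 2.3·4.3/1.3 = 7.6077.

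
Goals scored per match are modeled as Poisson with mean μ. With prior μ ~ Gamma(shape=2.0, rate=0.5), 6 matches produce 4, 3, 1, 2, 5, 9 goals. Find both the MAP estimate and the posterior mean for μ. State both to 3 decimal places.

Σ counts = 24. Posterior: Gamma(shape = 2.0+24 = 26.0, rate = 0.5+6 = 6.5).
Mode = (α−1)/β = 25.0/6.5 = 3.846.
Mean = α/β = 26.0/6.5 = 4.000.

MAP = 3.846, posterior mean = 4.000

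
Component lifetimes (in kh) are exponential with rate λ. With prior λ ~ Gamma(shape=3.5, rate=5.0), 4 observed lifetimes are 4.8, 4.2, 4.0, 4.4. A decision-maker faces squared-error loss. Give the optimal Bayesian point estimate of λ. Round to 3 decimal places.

0.335

Σ times = 17.4. Posterior: Gamma(shape = 3.5+4 = 7.5, rate = 5.0+17.4 = 22.4).
Mode = (α−1)/β = 6.5/22.4 = 0.290.
Mean = α/β = 7.5/22.4 = 0.335.
Squared-error loss ⇒ the optimal estimator is the posterior mean.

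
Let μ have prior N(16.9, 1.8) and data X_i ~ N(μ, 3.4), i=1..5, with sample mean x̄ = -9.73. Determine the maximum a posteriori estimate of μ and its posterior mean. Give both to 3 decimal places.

μ_MAP = -2.428, E[μ|data] = -2.428

Posterior for μ is Normal. Precision-weighted mean: (1/1.8·16.9 + 5/3.4·-9.73) / (1/1.8 + 5/3.4) = -2.428.
A Normal posterior is symmetric, so mode = mean.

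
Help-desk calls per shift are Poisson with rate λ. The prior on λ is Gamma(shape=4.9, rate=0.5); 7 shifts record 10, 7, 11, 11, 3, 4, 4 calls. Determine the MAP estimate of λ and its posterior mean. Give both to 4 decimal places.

Σ counts = 50. Posterior: Gamma(shape = 4.9+50 = 54.9, rate = 0.5+7 = 7.5).
Mode = (α−1)/β = 53.9/7.5 = 7.1867.
Mean = α/β = 54.9/7.5 = 7.3200.
The mean is pulled above the mode by the posterior's right skew.

MAP = 7.1867, posterior mean = 7.3200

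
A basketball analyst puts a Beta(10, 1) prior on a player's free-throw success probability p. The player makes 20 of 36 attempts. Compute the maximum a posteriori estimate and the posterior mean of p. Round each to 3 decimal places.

Posterior: Beta(10+20, 1+16) = Beta(30, 17).
Mode = (30−1)/(30+17−2) = 29/45 = 0.644.
Mean = 30/(30+17) = 30/47 = 0.638.

maximum a posteriori estimate = 0.644, posterior mean = 0.638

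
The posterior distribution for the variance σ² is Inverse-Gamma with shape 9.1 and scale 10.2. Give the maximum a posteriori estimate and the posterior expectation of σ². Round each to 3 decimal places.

maximum a posteriori estimate = 1.010, posterior expectation = 1.259

Mode = β/(α+1) = 10.2/10.1 = 1.010.
Mean = β/(α−1) = 10.2/8.1 = 1.259.
Mean > mode: the posterior has a right tail.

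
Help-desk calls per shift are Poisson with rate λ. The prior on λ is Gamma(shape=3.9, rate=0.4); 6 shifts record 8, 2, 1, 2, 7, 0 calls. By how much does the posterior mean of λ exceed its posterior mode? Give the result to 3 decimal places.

Σ counts = 20. Posterior: Gamma(shape = 3.9+20 = 23.9, rate = 0.4+6 = 6.4).
Mode = (α−1)/β = 22.9/6.4 = 3.578.
Mean = α/β = 23.9/6.4 = 3.734.
Difference = 3.734 − 3.578 = 0.156.

0.156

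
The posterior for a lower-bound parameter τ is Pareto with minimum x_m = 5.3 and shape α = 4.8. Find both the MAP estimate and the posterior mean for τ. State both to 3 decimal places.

The Pareto density is strictly decreasing on [x_m, ∞), so the mode is x_m = 5.300.
Mean = α·x_m/(α−1) = 4.8·5.3/3.8 = 6.695.

MAP = 5.300; posterior mean = 6.695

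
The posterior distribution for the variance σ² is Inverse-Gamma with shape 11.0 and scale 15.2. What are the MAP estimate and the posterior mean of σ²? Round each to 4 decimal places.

MAP: 1.2667. Posterior mean: 1.5200.

Mode = β/(α+1) = 15.2/12.0 = 1.2667.
Mean = β/(α−1) = 15.2/10.0 = 1.5200.
Right-skewed posterior ⇒ mode < mean.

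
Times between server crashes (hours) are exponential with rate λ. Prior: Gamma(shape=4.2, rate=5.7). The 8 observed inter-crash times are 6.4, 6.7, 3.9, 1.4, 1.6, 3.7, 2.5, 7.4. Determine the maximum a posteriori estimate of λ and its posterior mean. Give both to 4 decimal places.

Σ times = 33.6. Posterior: Gamma(shape = 4.2+8 = 12.2, rate = 5.7+33.6 = 39.3).
Mode = (α−1)/β = 11.2/39.3 = 0.2850.
Mean = α/β = 12.2/39.3 = 0.3104.

maximum a posteriori estimate = 0.2850, posterior mean = 0.3104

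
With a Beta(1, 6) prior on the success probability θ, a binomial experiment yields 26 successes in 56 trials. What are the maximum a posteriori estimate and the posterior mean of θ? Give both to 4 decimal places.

Posterior: Beta(1+26, 6+30) = Beta(27, 36).
Mode = (27−1)/(27+36−2) = 26/61 = 0.4262.
Mean = 27/(27+36) = 27/63 = 0.4286.
Right-skewed posterior ⇒ mode < mean.

θ_MAP = 0.4262, E[θ|data] = 0.4286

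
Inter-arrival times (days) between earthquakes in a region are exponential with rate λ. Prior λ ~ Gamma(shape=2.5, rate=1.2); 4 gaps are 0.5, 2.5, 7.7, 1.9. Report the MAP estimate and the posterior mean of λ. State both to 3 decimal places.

MAP = 0.399; posterior mean = 0.471

Σ times = 12.6. Posterior: Gamma(shape = 2.5+4 = 6.5, rate = 1.2+12.6 = 13.8).
Mode = (α−1)/β = 5.5/13.8 = 0.399.
Mean = α/β = 6.5/13.8 = 0.471.
Mean > mode: the posterior has a right tail.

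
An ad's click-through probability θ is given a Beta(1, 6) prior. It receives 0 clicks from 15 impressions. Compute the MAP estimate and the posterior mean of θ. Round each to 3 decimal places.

Posterior: Beta(1+0, 6+15) = Beta(1, 21).
Since α = 1 ≤ 1 and β > 1, the Beta density is monotone decreasing on [0,1]; the mode is at 0.
Mean = 1/(1+21) = 0.045.
The mean is pulled above the mode by the posterior's right skew.

θ_MAP = 0.000, E[θ|data] = 0.045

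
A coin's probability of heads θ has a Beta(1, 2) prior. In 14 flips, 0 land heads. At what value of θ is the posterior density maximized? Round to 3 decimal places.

0.000

Posterior: Beta(1+0, 2+14) = Beta(1, 16).
Since α = 1 ≤ 1 and β > 1, the Beta density is monotone decreasing on [0,1]; the mode is at 0.
Mean = 1/(1+16) = 0.059.
This is the posterior mode — the MAP estimate.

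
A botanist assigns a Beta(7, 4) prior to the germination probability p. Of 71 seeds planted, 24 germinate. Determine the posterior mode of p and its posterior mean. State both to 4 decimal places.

MAP = 0.3750, posterior mean = 0.3780

Posterior: Beta(7+24, 4+47) = Beta(31, 51).
Mode = (31−1)/(31+51−2) = 30/80 = 0.3750.
Mean = 31/(31+51) = 31/82 = 0.3780.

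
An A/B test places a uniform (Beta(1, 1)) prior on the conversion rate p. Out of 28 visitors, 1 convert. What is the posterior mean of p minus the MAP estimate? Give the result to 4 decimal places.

0.0310

Posterior: Beta(1+1, 1+27) = Beta(2, 28).
Mode = (2−1)/(2+28−2) = 1/28 = 0.0357.
Mean = 2/(2+28) = 2/30 = 0.0667.
Difference = 0.0667 − 0.0357 = 0.0310.
The mean is pulled above the mode by the posterior's right skew.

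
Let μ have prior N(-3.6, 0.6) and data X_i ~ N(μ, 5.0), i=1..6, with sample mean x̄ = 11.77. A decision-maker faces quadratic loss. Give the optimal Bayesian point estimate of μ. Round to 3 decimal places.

2.834

Posterior for μ is Normal. Precision-weighted mean: (1/0.6·-3.6 + 6/5.0·11.77) / (1/0.6 + 6/5.0) = 2.834.
A Normal posterior is symmetric, so mode = mean.
Quadratic loss ⇒ the optimal estimator is the posterior mean.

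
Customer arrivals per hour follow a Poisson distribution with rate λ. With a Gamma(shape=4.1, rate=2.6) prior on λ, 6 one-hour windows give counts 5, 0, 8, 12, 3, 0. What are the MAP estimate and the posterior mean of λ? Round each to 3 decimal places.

Σ counts = 28. Posterior: Gamma(shape = 4.1+28 = 32.1, rate = 2.6+6 = 8.6).
Mode = (α−1)/β = 31.1/8.6 = 3.616.
Mean = α/β = 32.1/8.6 = 3.733.

MAP: 3.616. Posterior mean: 3.733.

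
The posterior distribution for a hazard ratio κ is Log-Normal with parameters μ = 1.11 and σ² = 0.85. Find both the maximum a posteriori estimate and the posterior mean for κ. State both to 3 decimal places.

Mode = exp(μ − σ²) = exp(0.26) = 1.297.
Mean = exp(μ + σ²/2) = exp(1.535) = 4.641.
The posterior is right-skewed, so the mean exceeds the mode.

MAP = 1.297, posterior mean = 4.641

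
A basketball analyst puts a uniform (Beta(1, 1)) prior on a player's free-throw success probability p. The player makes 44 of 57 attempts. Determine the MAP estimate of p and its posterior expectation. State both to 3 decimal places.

p_MAP = 0.772, E[p|data] = 0.763

Posterior: Beta(1+44, 1+13) = Beta(45, 14).
Mode = (45−1)/(45+14−2) = 44/57 = 0.772.
With a flat prior the MAP equals the MLE, 44/57.
Mean = 45/(45+14) = 45/59 = 0.763.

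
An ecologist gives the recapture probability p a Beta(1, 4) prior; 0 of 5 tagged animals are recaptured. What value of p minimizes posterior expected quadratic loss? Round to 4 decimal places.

0.1000

Posterior: Beta(1+0, 4+5) = Beta(1, 9).
Since α = 1 ≤ 1 and β > 1, the Beta density is monotone decreasing on [0,1]; the mode is at 0.
Mean = 1/(1+9) = 0.1000.
Quadratic loss ⇒ the optimal estimator is the posterior mean.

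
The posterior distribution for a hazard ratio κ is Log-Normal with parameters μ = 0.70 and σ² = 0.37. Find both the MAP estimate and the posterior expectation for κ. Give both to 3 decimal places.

MAP = 1.391, posterior mean = 2.423

Mode = exp(μ − σ²) = exp(0.33) = 1.391.
Mean = exp(μ + σ²/2) = exp(0.885) = 2.423.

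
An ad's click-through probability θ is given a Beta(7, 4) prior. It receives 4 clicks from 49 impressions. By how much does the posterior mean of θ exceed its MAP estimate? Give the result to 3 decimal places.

Posterior: Beta(7+4, 4+45) = Beta(11, 49).
Mode = (11−1)/(11+49−2) = 10/58 = 0.172.
Mean = 11/(11+49) = 11/60 = 0.183.
Difference = 0.183 − 0.172 = 0.011.

0.011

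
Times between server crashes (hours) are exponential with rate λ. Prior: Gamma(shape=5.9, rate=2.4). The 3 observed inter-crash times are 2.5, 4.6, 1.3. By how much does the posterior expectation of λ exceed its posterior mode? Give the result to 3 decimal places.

Σ times = 8.4. Posterior: Gamma(shape = 5.9+3 = 8.9, rate = 2.4+8.4 = 10.8).
Mode = (α−1)/β = 7.9/10.8 = 0.731.
Mean = α/β = 8.9/10.8 = 0.824.
Difference = 0.824 − 0.731 = 0.093.
Right-skewed posterior ⇒ mode < mean.

0.093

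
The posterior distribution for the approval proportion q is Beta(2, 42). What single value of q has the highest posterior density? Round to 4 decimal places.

Mode = (2−1)/(2+42−2) = 1/42 = 0.0238.
Mean = 2/(2+42) = 2/44 = 0.0455.
This is the posterior mode — the MAP estimate.

0.0238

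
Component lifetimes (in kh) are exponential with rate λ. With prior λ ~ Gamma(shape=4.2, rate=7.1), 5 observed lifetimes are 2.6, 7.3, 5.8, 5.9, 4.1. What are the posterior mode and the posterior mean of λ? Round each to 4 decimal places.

Σ times = 25.7. Posterior: Gamma(shape = 4.2+5 = 9.2, rate = 7.1+25.7 = 32.8).
Mode = (α−1)/β = 8.2/32.8 = 0.2500.
Mean = α/β = 9.2/32.8 = 0.2805.

posterior mode = 0.2500, posterior mean = 0.2805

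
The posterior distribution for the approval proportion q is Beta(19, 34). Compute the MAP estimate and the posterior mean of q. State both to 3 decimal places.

Mode = (19−1)/(19+34−2) = 18/51 = 0.353.
Mean = 19/(19+34) = 19/53 = 0.358.

MAP = 0.353; posterior mean = 0.358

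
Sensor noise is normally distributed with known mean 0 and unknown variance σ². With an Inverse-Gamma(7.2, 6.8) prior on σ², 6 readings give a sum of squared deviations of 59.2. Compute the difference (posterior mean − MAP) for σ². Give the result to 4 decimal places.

Posterior: Inverse-Gamma(shape = 7.2+6/2 = 10.2, scale = 6.8+59.2/2 = 36.4).
Mode = β/(α+1) = 36.4/11.2 = 3.2500.
Mean = β/(α−1) = 36.4/9.2 = 3.9565.
Difference = 3.9565 − 3.2500 = 0.7065.

0.7065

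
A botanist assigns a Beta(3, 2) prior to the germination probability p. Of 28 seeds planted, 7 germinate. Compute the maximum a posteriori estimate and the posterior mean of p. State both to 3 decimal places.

Posterior: Beta(3+7, 2+21) = Beta(10, 23).
Mode = (10−1)/(10+23−2) = 9/31 = 0.290.
Mean = 10/(10+23) = 10/33 = 0.303.
Right-skewed posterior ⇒ mode < mean.

maximum a posteriori estimate = 0.290, posterior mean = 0.303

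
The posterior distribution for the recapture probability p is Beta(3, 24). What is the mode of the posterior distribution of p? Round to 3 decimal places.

0.080

Mode = (3−1)/(3+24−2) = 2/25 = 0.080.
Mean = 3/(3+24) = 3/27 = 0.111.
This is the posterior mode — the MAP estimate.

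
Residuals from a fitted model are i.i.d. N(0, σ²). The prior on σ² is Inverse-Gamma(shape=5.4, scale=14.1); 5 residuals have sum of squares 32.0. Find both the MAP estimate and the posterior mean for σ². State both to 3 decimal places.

MAP = 3.382, posterior mean = 4.362

Posterior: Inverse-Gamma(shape = 5.4+5/2 = 7.9, scale = 14.1+32.0/2 = 30.1).
Mode = β/(α+1) = 30.1/8.9 = 3.382.
Mean = β/(α−1) = 30.1/6.9 = 4.362.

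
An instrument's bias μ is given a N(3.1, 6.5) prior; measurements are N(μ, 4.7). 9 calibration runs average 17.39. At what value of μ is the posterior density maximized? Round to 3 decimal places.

16.327

Posterior for μ is Normal. Precision-weighted mean: (1/6.5·3.1 + 9/4.7·17.39) / (1/6.5 + 9/4.7) = 16.327.
A Normal posterior is symmetric, so mode = mean.
This is the posterior mode — the MAP estimate.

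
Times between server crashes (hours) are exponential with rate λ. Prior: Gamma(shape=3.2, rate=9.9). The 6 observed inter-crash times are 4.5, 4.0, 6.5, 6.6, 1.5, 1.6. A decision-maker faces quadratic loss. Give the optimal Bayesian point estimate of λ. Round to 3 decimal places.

0.266

Σ times = 24.7. Posterior: Gamma(shape = 3.2+6 = 9.2, rate = 9.9+24.7 = 34.6).
Mode = (α−1)/β = 8.2/34.6 = 0.237.
Mean = α/β = 9.2/34.6 = 0.266.
Quadratic loss ⇒ the optimal estimator is the posterior mean.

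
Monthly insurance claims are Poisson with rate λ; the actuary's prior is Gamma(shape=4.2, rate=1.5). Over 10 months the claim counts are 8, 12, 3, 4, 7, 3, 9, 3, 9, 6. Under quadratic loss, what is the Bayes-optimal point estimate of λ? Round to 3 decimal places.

5.930

Σ counts = 64. Posterior: Gamma(shape = 4.2+64 = 68.2, rate = 1.5+10 = 11.5).
Mode = (α−1)/β = 67.2/11.5 = 5.843.
Mean = α/β = 68.2/11.5 = 5.930.
Quadratic loss ⇒ the optimal estimator is the posterior mean.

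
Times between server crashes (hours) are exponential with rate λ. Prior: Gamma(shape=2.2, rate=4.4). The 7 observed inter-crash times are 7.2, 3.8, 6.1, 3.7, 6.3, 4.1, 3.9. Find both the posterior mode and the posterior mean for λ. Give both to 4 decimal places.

Σ times = 35.1. Posterior: Gamma(shape = 2.2+7 = 9.2, rate = 4.4+35.1 = 39.5).
Mode = (α−1)/β = 8.2/39.5 = 0.2076.
Mean = α/β = 9.2/39.5 = 0.2329.

MAP = 0.2076; posterior mean = 0.2329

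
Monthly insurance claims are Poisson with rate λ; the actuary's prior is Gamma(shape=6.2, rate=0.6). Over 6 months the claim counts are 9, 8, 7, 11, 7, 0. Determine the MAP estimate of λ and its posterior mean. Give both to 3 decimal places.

Σ counts = 42. Posterior: Gamma(shape = 6.2+42 = 48.2, rate = 0.6+6 = 6.6).
Mode = (α−1)/β = 47.2/6.6 = 7.152.
Mean = α/β = 48.2/6.6 = 7.303.

MAP estimate = 7.152, posterior mean = 7.303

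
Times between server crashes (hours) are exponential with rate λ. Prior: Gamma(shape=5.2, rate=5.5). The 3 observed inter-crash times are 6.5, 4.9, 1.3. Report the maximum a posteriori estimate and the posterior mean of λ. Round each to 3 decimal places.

Σ times = 12.7. Posterior: Gamma(shape = 5.2+3 = 8.2, rate = 5.5+12.7 = 18.2).
Mode = (α−1)/β = 7.2/18.2 = 0.396.
Mean = α/β = 8.2/18.2 = 0.451.
The mean is pulled above the mode by the posterior's right skew.

MAP: 0.396. Posterior mean: 0.451.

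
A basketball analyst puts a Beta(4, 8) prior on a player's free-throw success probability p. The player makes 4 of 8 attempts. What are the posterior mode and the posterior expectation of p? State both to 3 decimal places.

Posterior: Beta(4+4, 8+4) = Beta(8, 12).
Mode = (8−1)/(8+12−2) = 7/18 = 0.389.
Mean = 8/(8+12) = 8/20 = 0.400.

MAP: 0.389. Posterior mean: 0.400.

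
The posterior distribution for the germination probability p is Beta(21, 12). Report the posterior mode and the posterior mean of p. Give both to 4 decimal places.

Mode = (21−1)/(21+12−2) = 20/31 = 0.6452.
Mean = 21/(21+12) = 21/33 = 0.6364.
Mode > mean: the posterior has a left tail.

p_MAP = 0.6452, E[p|data] = 0.6364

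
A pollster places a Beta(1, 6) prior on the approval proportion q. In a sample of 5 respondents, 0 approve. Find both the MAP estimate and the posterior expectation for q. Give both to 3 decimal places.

Posterior: Beta(1+0, 6+5) = Beta(1, 11).
Since α = 1 ≤ 1 and β > 1, the Beta density is monotone decreasing on [0,1]; the mode is at 0.
Mean = 1/(1+11) = 0.083.
Right-skewed posterior ⇒ mode < mean.

MAP = 0.000, posterior mean = 0.083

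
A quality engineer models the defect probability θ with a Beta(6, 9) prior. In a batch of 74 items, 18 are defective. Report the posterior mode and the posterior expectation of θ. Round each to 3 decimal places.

MAP = 0.264, posterior mean = 0.270

Posterior: Beta(6+18, 9+56) = Beta(24, 65).
Mode = (24−1)/(24+65−2) = 23/87 = 0.264.
Mean = 24/(24+65) = 24/89 = 0.270.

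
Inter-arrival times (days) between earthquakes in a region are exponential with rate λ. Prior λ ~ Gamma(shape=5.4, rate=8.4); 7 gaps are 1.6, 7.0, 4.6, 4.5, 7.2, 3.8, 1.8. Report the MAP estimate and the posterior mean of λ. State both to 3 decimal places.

Σ times = 30.5. Posterior: Gamma(shape = 5.4+7 = 12.4, rate = 8.4+30.5 = 38.9).
Mode = (α−1)/β = 11.4/38.9 = 0.293.
Mean = α/β = 12.4/38.9 = 0.319.

MAP: 0.293. Posterior mean: 0.319.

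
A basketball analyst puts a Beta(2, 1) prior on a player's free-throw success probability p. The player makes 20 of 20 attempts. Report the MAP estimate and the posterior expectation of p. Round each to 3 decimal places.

Posterior: Beta(2+20, 1+0) = Beta(22, 1).
Since β = 1 ≤ 1 and α > 1, the Beta density is monotone increasing on [0,1]; the mode is at 1.
Mean = 22/(22+1) = 0.957.
The mean is pulled below the mode by the posterior's left skew.

MAP: 1.000. Posterior mean: 0.957.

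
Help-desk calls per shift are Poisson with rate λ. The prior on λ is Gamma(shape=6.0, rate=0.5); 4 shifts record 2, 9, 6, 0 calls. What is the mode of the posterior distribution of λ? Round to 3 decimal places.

Σ counts = 17. Posterior: Gamma(shape = 6.0+17 = 23.0, rate = 0.5+4 = 4.5).
Mode = (α−1)/β = 22.0/4.5 = 4.889.
Mean = α/β = 23.0/4.5 = 5.111.
This is the posterior mode — the MAP estimate.

4.889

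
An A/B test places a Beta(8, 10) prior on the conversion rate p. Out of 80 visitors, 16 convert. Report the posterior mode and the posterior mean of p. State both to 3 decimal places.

Posterior: Beta(8+16, 10+64) = Beta(24, 74).
Mode = (24−1)/(24+74−2) = 23/96 = 0.240.
Mean = 24/(24+74) = 24/98 = 0.245.
Mean > mode: the posterior has a right tail.

MAP: 0.240. Posterior mean: 0.245.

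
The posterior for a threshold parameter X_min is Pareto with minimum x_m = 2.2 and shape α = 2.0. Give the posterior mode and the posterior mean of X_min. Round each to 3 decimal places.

The Pareto density is strictly decreasing on [x_m, ∞), so the mode is x_m = 2.200.
Mean = α·x_m/(α−1) = 2.0·2.2/1.0 = 4.400.
Right-skewed posterior ⇒ mode < mean.

X_min_MAP = 2.200, E[X_min|data] = 4.400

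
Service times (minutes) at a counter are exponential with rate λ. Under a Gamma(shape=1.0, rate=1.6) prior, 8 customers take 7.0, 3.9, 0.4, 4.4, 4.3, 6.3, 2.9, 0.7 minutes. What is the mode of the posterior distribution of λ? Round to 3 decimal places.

0.254

Σ times = 29.9. Posterior: Gamma(shape = 1.0+8 = 9.0, rate = 1.6+29.9 = 31.5).
Mode = (α−1)/β = 8.0/31.5 = 0.254.
Mean = α/β = 9.0/31.5 = 0.286.
This is the posterior mode — the MAP estimate.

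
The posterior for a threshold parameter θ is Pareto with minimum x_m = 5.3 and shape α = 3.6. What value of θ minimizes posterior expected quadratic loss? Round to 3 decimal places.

The Pareto density is strictly decreasing on [x_m, ∞), so the mode is x_m = 5.300.
Mean = α·x_m/(α−1) = 3.6·5.3/2.6 = 7.338.
Quadratic loss ⇒ the optimal estimator is the posterior mean.

7.338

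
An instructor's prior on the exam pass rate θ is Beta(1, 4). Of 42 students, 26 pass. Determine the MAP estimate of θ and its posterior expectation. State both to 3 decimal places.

Posterior: Beta(1+26, 4+16) = Beta(27, 20).
Mode = (27−1)/(27+20−2) = 26/45 = 0.578.
Mean = 27/(27+20) = 27/47 = 0.574.
The posterior is left-skewed, so the mode exceeds the mean.

MAP: 0.578. Posterior mean: 0.574.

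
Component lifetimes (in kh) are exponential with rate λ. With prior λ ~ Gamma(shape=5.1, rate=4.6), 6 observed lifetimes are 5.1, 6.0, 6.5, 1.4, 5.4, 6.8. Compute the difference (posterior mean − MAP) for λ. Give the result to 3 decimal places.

Σ times = 31.2. Posterior: Gamma(shape = 5.1+6 = 11.1, rate = 4.6+31.2 = 35.8).
Mode = (α−1)/β = 10.1/35.8 = 0.282.
Mean = α/β = 11.1/35.8 = 0.310.
Difference = 0.310 − 0.282 = 0.028.

0.028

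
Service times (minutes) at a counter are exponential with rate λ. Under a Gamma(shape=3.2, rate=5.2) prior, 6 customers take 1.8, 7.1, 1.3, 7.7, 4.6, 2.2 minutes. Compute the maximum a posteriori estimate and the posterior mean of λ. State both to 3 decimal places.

Σ times = 24.7. Posterior: Gamma(shape = 3.2+6 = 9.2, rate = 5.2+24.7 = 29.9).
Mode = (α−1)/β = 8.2/29.9 = 0.274.
Mean = α/β = 9.2/29.9 = 0.308.

MAP = 0.274; posterior mean = 0.308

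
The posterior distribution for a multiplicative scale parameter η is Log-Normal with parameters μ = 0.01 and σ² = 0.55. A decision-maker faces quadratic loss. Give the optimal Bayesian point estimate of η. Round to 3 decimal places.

Mode = exp(μ − σ²) = exp(-0.54) = 0.583.
Mean = exp(μ + σ²/2) = exp(0.285) = 1.330.
Quadratic loss ⇒ the optimal estimator is the posterior mean.

1.330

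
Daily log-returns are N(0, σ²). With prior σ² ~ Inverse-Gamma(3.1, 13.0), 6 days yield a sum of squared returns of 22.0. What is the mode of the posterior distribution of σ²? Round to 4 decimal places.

Posterior: Inverse-Gamma(shape = 3.1+6/2 = 6.1, scale = 13.0+22.0/2 = 24.0).
Mode = β/(α+1) = 24.0/7.1 = 3.3803.
Mean = β/(α−1) = 24.0/5.1 = 4.7059.
This is the posterior mode — the MAP estimate.

3.3803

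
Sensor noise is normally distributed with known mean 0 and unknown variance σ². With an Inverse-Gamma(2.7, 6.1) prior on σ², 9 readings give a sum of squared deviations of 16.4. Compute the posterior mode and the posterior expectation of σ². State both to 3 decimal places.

posterior mode = 1.744, posterior expectation = 2.306

Posterior: Inverse-Gamma(shape = 2.7+9/2 = 7.2, scale = 6.1+16.4/2 = 14.3).
Mode = β/(α+1) = 14.3/8.2 = 1.744.
Mean = β/(α−1) = 14.3/6.2 = 2.306.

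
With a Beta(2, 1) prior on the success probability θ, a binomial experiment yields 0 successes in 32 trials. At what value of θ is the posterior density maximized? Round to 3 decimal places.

0.030

Posterior: Beta(2+0, 1+32) = Beta(2, 33).
Mode = (2−1)/(2+33−2) = 1/33 = 0.030.
Mean = 2/(2+33) = 2/35 = 0.057.
This is the posterior mode — the MAP estimate.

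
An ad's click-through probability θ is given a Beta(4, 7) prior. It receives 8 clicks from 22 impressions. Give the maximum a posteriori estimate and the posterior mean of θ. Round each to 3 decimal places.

Posterior: Beta(4+8, 7+14) = Beta(12, 21).
Mode = (12−1)/(12+21−2) = 11/31 = 0.355.
Mean = 12/(12+21) = 12/33 = 0.364.
The posterior is right-skewed, so the mean exceeds the mode.

θ_MAP = 0.355, E[θ|data] = 0.364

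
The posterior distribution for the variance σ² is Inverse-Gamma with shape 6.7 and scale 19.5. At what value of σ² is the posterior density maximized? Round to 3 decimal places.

Mode = β/(α+1) = 19.5/7.7 = 2.532.
Mean = β/(α−1) = 19.5/5.7 = 3.421.
This is the posterior mode — the MAP estimate.

2.532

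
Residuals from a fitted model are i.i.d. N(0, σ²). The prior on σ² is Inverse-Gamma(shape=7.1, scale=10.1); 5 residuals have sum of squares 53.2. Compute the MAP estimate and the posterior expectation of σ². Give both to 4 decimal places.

Posterior: Inverse-Gamma(shape = 7.1+5/2 = 9.6, scale = 10.1+53.2/2 = 36.7).
Mode = β/(α+1) = 36.7/10.6 = 3.4623.
Mean = β/(α−1) = 36.7/8.6 = 4.2674.

σ²_MAP = 3.4623, E[σ²|data] = 4.2674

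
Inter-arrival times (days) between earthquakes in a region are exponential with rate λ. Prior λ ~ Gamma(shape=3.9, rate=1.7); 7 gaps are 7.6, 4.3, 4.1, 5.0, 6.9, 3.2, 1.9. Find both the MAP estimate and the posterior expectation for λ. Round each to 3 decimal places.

Σ times = 33.0. Posterior: Gamma(shape = 3.9+7 = 10.9, rate = 1.7+33.0 = 34.7).
Mode = (α−1)/β = 9.9/34.7 = 0.285.
Mean = α/β = 10.9/34.7 = 0.314.

λ_MAP = 0.285, E[λ|data] = 0.314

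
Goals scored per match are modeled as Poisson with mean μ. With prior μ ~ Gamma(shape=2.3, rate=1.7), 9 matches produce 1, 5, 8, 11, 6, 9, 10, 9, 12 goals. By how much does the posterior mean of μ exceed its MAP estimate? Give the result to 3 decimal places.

0.093

Σ counts = 71. Posterior: Gamma(shape = 2.3+71 = 73.3, rate = 1.7+9 = 10.7).
Mode = (α−1)/β = 72.3/10.7 = 6.757.
Mean = α/β = 73.3/10.7 = 6.850.
Difference = 6.850 − 6.757 = 0.093.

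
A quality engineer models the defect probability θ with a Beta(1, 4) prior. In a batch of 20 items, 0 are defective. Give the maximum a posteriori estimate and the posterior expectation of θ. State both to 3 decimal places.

MAP: 0.000. Posterior mean: 0.040.

Posterior: Beta(1+0, 4+20) = Beta(1, 24).
Since α = 1 ≤ 1 and β > 1, the Beta density is monotone decreasing on [0,1]; the mode is at 0.
Mean = 1/(1+24) = 0.040.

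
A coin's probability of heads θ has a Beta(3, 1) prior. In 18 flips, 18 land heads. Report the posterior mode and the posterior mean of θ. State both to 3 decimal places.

Posterior: Beta(3+18, 1+0) = Beta(21, 1).
Since β = 1 ≤ 1 and α > 1, the Beta density is monotone increasing on [0,1]; the mode is at 1.
Mean = 21/(21+1) = 0.955.
Mode > mean: the posterior has a left tail.

MAP = 1.000; posterior mean = 0.955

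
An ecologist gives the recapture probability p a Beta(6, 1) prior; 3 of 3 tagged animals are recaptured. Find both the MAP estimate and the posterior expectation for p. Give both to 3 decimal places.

Posterior: Beta(6+3, 1+0) = Beta(9, 1).
Since β = 1 ≤ 1 and α > 1, the Beta density is monotone increasing on [0,1]; the mode is at 1.
Mean = 9/(9+1) = 0.900.

MAP = 1.000, posterior mean = 0.900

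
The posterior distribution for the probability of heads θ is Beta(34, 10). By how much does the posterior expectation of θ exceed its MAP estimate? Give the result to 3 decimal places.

Mode = (34−1)/(34+10−2) = 33/42 = 0.786.
Mean = 34/(34+10) = 34/44 = 0.773.
Difference = 0.773 − 0.786 = -0.013.
The posterior is left-skewed, so the mode exceeds the mean.

-0.013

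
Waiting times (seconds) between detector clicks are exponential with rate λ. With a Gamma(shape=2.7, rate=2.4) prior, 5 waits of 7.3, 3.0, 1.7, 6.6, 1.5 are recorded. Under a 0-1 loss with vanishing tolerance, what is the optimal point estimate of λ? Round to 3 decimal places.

Σ times = 20.1. Posterior: Gamma(shape = 2.7+5 = 7.7, rate = 2.4+20.1 = 22.5).
Mode = (α−1)/β = 6.7/22.5 = 0.298.
Mean = α/β = 7.7/22.5 = 0.342.
This is the posterior mode — the MAP estimate.

0.298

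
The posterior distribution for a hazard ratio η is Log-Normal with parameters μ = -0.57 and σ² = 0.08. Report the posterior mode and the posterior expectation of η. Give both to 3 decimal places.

Mode = exp(μ − σ²) = exp(-0.65) = 0.522.
Mean = exp(μ + σ²/2) = exp(-0.530) = 0.589.
The posterior is right-skewed, so the mean exceeds the mode.

posterior mode = 0.522, posterior expectation = 0.589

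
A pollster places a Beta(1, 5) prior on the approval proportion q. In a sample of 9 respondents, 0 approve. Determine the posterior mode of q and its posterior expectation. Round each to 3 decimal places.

posterior mode = 0.000, posterior expectation = 0.067

Posterior: Beta(1+0, 5+9) = Beta(1, 14).
Since α = 1 ≤ 1 and β > 1, the Beta density is monotone decreasing on [0,1]; the mode is at 0.
Mean = 1/(1+14) = 0.067.
The mean is pulled above the mode by the posterior's right skew.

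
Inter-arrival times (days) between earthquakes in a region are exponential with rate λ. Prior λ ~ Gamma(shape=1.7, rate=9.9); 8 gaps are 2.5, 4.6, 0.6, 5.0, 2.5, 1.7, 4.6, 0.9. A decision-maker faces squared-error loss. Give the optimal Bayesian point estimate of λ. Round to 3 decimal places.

0.300

Σ times = 22.4. Posterior: Gamma(shape = 1.7+8 = 9.7, rate = 9.9+22.4 = 32.3).
Mode = (α−1)/β = 8.7/32.3 = 0.269.
Mean = α/β = 9.7/32.3 = 0.300.
Squared-error loss ⇒ the optimal estimator is the posterior mean.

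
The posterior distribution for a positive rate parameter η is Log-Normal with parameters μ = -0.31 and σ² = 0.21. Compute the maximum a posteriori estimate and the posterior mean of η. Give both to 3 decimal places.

Mode = exp(μ − σ²) = exp(-0.52) = 0.595.
Mean = exp(μ + σ²/2) = exp(-0.205) = 0.815.

MAP: 0.595. Posterior mean: 0.815.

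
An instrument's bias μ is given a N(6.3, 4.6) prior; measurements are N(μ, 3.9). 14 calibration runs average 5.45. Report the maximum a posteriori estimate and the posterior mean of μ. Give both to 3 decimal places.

Posterior for μ is Normal. Precision-weighted mean: (1/4.6·6.3 + 14/3.9·5.45) / (1/4.6 + 14/3.9) = 5.499.
A Normal posterior is symmetric, so mode = mean.

MAP = 5.499, posterior mean = 5.499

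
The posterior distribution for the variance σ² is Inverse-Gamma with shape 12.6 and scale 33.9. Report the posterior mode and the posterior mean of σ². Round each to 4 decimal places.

Mode = β/(α+1) = 33.9/13.6 = 2.4926.
Mean = β/(α−1) = 33.9/11.6 = 2.9224.

σ²_MAP = 2.4926, E[σ²|data] = 2.9224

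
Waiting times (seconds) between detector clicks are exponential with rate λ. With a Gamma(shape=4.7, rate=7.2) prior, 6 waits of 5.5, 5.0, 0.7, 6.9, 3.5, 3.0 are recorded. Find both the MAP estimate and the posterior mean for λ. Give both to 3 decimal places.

Σ times = 24.6. Posterior: Gamma(shape = 4.7+6 = 10.7, rate = 7.2+24.6 = 31.8).
Mode = (α−1)/β = 9.7/31.8 = 0.305.
Mean = α/β = 10.7/31.8 = 0.336.
The posterior is right-skewed, so the mean exceeds the mode.

λ_MAP = 0.305, E[λ|data] = 0.336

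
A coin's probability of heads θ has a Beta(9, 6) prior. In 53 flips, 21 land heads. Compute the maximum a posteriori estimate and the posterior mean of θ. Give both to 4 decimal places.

θ_MAP = 0.4394, E[θ|data] = 0.4412

Posterior: Beta(9+21, 6+32) = Beta(30, 38).
Mode = (30−1)/(30+38−2) = 29/66 = 0.4394.
Mean = 30/(30+38) = 30/68 = 0.4412.
Mean > mode: the posterior has a right tail.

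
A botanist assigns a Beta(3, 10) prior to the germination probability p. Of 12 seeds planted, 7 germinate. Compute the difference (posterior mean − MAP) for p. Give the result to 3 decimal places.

Posterior: Beta(3+7, 10+5) = Beta(10, 15).
Mode = (10−1)/(10+15−2) = 9/23 = 0.391.
Mean = 10/(10+15) = 10/25 = 0.400.
Difference = 0.400 − 0.391 = 0.009.
The mean is pulled above the mode by the posterior's right skew.

0.009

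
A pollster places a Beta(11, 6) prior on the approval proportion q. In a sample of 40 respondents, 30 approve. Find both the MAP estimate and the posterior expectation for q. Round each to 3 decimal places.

MAP = 0.727, posterior mean = 0.719

Posterior: Beta(11+30, 6+10) = Beta(41, 16).
Mode = (41−1)/(41+16−2) = 40/55 = 0.727.
Mean = 41/(41+16) = 41/57 = 0.719.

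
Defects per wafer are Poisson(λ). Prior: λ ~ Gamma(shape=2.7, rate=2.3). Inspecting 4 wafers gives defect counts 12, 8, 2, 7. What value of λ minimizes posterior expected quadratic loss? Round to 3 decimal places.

Σ counts = 29. Posterior: Gamma(shape = 2.7+29 = 31.7, rate = 2.3+4 = 6.3).
Mode = (α−1)/β = 30.7/6.3 = 4.873.
Mean = α/β = 31.7/6.3 = 5.032.
Quadratic loss ⇒ the optimal estimator is the posterior mean.

5.032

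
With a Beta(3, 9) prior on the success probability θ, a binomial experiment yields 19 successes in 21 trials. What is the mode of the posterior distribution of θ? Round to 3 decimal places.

0.677

Posterior: Beta(3+19, 9+2) = Beta(22, 11).
Mode = (22−1)/(22+11−2) = 21/31 = 0.677.
Mean = 22/(22+11) = 22/33 = 0.667.
This is the posterior mode — the MAP estimate.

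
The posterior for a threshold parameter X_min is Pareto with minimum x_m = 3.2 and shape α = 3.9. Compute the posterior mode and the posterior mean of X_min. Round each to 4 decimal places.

The Pareto density is strictly decreasing on [x_m, ∞), so the mode is x_m = 3.2000.
Mean = α·x_m/(α−1) = 3.9·3.2/2.9 = 4.3034.
The mean is pulled above the mode by the posterior's right skew.

MAP = 3.2000; posterior mean = 4.3034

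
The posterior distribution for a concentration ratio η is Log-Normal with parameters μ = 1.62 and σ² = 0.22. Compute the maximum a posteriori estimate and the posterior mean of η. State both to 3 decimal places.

maximum a posteriori estimate = 4.055, posterior mean = 5.641

Mode = exp(μ − σ²) = exp(1.40) = 4.055.
Mean = exp(μ + σ²/2) = exp(1.730) = 5.641.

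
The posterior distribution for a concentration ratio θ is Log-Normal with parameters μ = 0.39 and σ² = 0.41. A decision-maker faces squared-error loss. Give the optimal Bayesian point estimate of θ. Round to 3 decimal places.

1.813

Mode = exp(μ − σ²) = exp(-0.02) = 0.980.
Mean = exp(μ + σ²/2) = exp(0.595) = 1.813.
Squared-error loss ⇒ the optimal estimator is the posterior mean.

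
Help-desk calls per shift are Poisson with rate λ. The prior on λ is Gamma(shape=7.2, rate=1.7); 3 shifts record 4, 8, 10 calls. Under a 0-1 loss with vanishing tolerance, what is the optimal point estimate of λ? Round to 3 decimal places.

Σ counts = 22. Posterior: Gamma(shape = 7.2+22 = 29.2, rate = 1.7+3 = 4.7).
Mode = (α−1)/β = 28.2/4.7 = 6.000.
Mean = α/β = 29.2/4.7 = 6.213.
This is the posterior mode — the MAP estimate.

6.000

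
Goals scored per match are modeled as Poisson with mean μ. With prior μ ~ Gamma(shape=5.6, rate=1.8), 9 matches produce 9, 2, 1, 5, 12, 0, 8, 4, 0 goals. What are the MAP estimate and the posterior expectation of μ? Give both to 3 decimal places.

Σ counts = 41. Posterior: Gamma(shape = 5.6+41 = 46.6, rate = 1.8+9 = 10.8).
Mode = (α−1)/β = 45.6/10.8 = 4.222.
Mean = α/β = 46.6/10.8 = 4.315.

MAP = 4.222, posterior mean = 4.315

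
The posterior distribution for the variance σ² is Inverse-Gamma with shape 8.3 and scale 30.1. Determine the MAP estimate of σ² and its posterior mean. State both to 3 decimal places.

MAP = 3.237; posterior mean = 4.123

Mode = β/(α+1) = 30.1/9.3 = 3.237.
Mean = β/(α−1) = 30.1/7.3 = 4.123.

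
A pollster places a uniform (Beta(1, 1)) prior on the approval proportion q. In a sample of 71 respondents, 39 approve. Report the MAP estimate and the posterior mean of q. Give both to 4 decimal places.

MAP: 0.5493. Posterior mean: 0.5479.

Posterior: Beta(1+39, 1+32) = Beta(40, 33).
Mode = (40−1)/(40+33−2) = 39/71 = 0.5493.
Mean = 40/(40+33) = 40/73 = 0.5479.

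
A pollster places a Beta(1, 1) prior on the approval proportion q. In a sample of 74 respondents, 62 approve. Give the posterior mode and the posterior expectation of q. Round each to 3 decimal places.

MAP = 0.838; posterior mean = 0.829

Posterior: Beta(1+62, 1+12) = Beta(63, 13).
Mode = (63−1)/(63+13−2) = 62/74 = 0.838.
With a flat prior the MAP equals the MLE, 62/74.
Mean = 63/(63+13) = 63/76 = 0.829.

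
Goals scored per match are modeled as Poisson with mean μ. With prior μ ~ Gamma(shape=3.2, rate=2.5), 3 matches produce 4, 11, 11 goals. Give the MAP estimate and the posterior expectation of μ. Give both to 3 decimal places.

μ_MAP = 5.127, E[μ|data] = 5.309

Σ counts = 26. Posterior: Gamma(shape = 3.2+26 = 29.2, rate = 2.5+3 = 5.5).
Mode = (α−1)/β = 28.2/5.5 = 5.127.
Mean = α/β = 29.2/5.5 = 5.309.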